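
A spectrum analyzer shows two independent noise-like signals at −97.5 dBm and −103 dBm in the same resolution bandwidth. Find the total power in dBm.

−96.4 dBm

Convert to linear, add, convert back:
P₁ = 1.78×10⁻¹³ W, P₂ = 5.01×10⁻¹⁴ W
P_tot = 2.28×10⁻¹³ W → 10 log₁₀(P_tot / 10⁻³) = −96.4 dBm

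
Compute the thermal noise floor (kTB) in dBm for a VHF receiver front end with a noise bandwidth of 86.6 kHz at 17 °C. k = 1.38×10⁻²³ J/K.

−124.6 dBm

T = 17 °C + 273.15 = 290.15 K
P_n = kTB = 1.38×10⁻²³ × 290.15 × 8.66×10⁴ = 3.47×10⁻¹⁶ W
In dBm: 10 log₁₀(3.47×10⁻¹⁶ / 10⁻³) = −124.6 dBm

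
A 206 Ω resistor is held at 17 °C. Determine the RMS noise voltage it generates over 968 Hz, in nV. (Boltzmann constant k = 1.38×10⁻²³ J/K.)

56.5 nV

T = 17 °C + 273.15 = 290.15 K
V_n = √(4kTRB)
4kTRB = 4 × 1.38×10⁻²³ × 290.15 × 2.06×10² × 9.68×10² = 3.19×10⁻¹⁵ V²
V_n = √(3.19×10⁻¹⁵) = 5.65×10⁻⁸ V = 56.5 nV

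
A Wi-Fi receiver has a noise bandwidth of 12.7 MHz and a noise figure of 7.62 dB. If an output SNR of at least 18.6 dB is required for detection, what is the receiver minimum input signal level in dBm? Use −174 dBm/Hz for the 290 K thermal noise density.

Sensitivity = −174 + 10 log₁₀(B) + NF + SNR_min
= −174 + 71.04 + 7.62 + 18.6
= −76.74 dBm → −76.7 dBm

−76.7 dBm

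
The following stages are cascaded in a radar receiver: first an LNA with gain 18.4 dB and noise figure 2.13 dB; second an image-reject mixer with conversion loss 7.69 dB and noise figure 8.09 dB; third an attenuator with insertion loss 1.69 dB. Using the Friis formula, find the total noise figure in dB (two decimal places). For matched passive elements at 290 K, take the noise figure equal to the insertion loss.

2.44 dB

Convert to linear (a loss of L dB is a gain of −L dB): F_i = 10^(NF_i/10), G_i = 10^(G_i,dB/10)
  Stage 1: F_1 = 10^(2.13/10) = 1.633, G_1 = 10^(18.4/10) = 69.18
  Stage 2: F_2 = 10^(8.09/10) = 6.442, G_2 = 10^(−7.69/10) = 0.1702
  Stage 3: F_3 = 10^(1.69/10) = 1.476, G_3 = 10^(−1.69/10) = 0.6776
Friis cascade:
  F = 1.633 + (6.442 − 1)/69.18 + (1.476 − 1)/11.78 = 1.752
NF = 10 log₁₀(1.752) = 2.44 dB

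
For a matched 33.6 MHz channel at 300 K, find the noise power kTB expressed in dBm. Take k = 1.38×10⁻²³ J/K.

P_n = kTB = 1.38×10⁻²³ × 300 × 3.36×10⁷ = 1.39×10⁻¹³ W
In dBm: 10 log₁₀(1.39×10⁻¹³ / 10⁻³) = −98.6 dBm

−98.6 dBm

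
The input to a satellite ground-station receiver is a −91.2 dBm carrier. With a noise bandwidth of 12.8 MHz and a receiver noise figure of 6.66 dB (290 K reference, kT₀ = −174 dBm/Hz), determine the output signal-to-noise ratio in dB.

Noise floor: N = −174 + 10 log₁₀(B) + NF
10 log₁₀(1.28×10⁷) = 71.07 dB
N = −174 + 71.07 + 6.66 = −96.27 dBm
SNR = P_sig − N = −91.2 − (−96.27) = 5.07 dB → 5.1 dB

5.1 dB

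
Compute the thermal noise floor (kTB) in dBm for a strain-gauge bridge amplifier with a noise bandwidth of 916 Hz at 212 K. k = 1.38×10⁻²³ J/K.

P_n = kTB = 1.38×10⁻²³ × 212 × 9.16×10² = 2.68×10⁻¹⁸ W
In dBm: 10 log₁₀(2.68×10⁻¹⁸ / 10⁻³) = −145.7 dBm

−145.7 dBm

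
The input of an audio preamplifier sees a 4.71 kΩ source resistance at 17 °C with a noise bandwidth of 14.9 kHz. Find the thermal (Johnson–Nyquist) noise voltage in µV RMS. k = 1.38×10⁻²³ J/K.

T = 17 °C + 273.15 = 290.15 K
V_n = √(4kTRB)
4kTRB = 4 × 1.38×10⁻²³ × 290.15 × 4.71×10³ × 1.49×10⁴ = 1.12×10⁻¹² V²
V_n = √(1.12×10⁻¹²) = 1.06×10⁻⁶ V = 1.06 µV

1.06 µV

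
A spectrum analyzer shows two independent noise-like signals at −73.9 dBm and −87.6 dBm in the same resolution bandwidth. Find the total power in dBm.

Convert to linear, add, convert back:
P₁ = 4.07×10⁻¹¹ W, P₂ = 1.74×10⁻¹² W
P_tot = 4.25×10⁻¹¹ W → 10 log₁₀(P_tot / 10⁻³) = −73.7 dBm

−73.7 dBm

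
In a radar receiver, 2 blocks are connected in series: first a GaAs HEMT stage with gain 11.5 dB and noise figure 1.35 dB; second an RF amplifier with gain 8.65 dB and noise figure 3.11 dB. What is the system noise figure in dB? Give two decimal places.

Convert to linear (a loss of L dB is a gain of −L dB): F_i = 10^(NF_i/10), G_i = 10^(G_i,dB/10)
  Stage 1: F_1 = 10^(1.35/10) = 1.365, G_1 = 10^(11.5/10) = 14.13
  Stage 2: F_2 = 10^(3.11/10) = 2.046, G_2 = 10^(8.65/10) = 7.328
Friis cascade:
  F = 1.365 + (2.046 − 1)/14.13 = 1.439
NF = 10 log₁₀(1.439) = 1.58 dB

1.58 dB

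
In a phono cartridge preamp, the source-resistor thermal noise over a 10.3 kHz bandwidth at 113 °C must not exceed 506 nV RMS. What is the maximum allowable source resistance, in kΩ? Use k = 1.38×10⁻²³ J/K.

1.17 kΩ

T = 113 °C + 273.15 = 386.15 K
Johnson–Nyquist: V_n = √(4kTRB) ⇒ R = V_n² / (4kTB)
4kTB = 4 × 1.38×10⁻²³ × 386.15 × 1.03×10⁴ = 2.20×10⁻¹⁶
R = (5.06×10⁻⁷)² / 2.20×10⁻¹⁶ = 1.17×10³ Ω = 1.17 kΩ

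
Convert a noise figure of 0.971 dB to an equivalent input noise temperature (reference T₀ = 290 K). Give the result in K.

72.7 K

F = 10^(0.971/10) = 1.25055
T_e = (F − 1)·T₀ = (1.25055 − 1) × 290 = 72.7 K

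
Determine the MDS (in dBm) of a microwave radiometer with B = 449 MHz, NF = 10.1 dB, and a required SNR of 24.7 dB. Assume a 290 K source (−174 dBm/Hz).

Sensitivity = −174 + 10 log₁₀(B) + NF + SNR_min
= −174 + 86.52 + 10.1 + 24.7
= −52.68 dBm → −52.7 dBm

−52.7 dBm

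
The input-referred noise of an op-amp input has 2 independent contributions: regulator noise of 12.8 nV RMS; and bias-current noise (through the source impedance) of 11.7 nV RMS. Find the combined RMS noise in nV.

Uncorrelated sources add in power (mean-square): V_tot = √(ΣV_i²)
V_tot = √[(1.28×10⁻⁸)² + (1.17×10⁻⁸)²] = 1.73×10⁻⁸ V = 17.3 nV

17.3 nV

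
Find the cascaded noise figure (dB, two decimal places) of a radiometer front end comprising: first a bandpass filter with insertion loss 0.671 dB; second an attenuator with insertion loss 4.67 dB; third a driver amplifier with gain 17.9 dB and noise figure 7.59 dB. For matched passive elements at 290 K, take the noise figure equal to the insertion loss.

Convert to linear (a loss of L dB is a gain of −L dB): F_i = 10^(NF_i/10), G_i = 10^(G_i,dB/10)
  Stage 1: F_1 = 10^(0.671/10) = 1.167, G_1 = 10^(−0.671/10) = 0.8568
  Stage 2: F_2 = 10^(4.67/10) = 2.931, G_2 = 10^(−4.67/10) = 0.3412
  Stage 3: F_3 = 10^(7.59/10) = 5.741, G_3 = 10^(17.9/10) = 61.66
Friis cascade:
  F = 1.167 + (2.931 − 1)/0.8568 + (5.741 − 1)/0.2923 = 19.64
NF = 10 log₁₀(19.64) = 12.93 dB

12.93 dB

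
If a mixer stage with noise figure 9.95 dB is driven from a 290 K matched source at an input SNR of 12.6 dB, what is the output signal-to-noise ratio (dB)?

2.65 dB

By definition F = SNR_in/SNR_out, so in dB: SNR_out = SNR_in − NF
SNR_out = 12.6 − 9.95 = 2.65 dB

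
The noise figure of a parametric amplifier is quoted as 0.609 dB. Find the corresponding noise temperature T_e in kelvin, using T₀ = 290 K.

43.7 K

F = 10^(0.609/10) = 1.15054
T_e = (F − 1)·T₀ = (1.15054 − 1) × 290 = 43.7 K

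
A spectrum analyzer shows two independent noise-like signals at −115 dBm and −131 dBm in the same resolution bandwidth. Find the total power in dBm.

−114.9 dBm

Convert to linear, add, convert back:
P₁ = 3.16×10⁻¹⁵ W, P₂ = 7.94×10⁻¹⁷ W
P_tot = 3.24×10⁻¹⁵ W → 10 log₁₀(P_tot / 10⁻³) = −114.9 dBm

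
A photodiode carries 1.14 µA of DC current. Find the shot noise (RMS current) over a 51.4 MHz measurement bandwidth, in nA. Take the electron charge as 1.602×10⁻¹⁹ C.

I_n = √(2qI·B)
2qI·B = 2 × 1.602×10⁻¹⁹ × 1.14×10⁻⁶ × 5.14×10⁷ = 1.88×10⁻¹⁷ A²
I_n = √(1.88×10⁻¹⁷) = 4.33×10⁻⁹ A = 4.33 nA

4.33 nA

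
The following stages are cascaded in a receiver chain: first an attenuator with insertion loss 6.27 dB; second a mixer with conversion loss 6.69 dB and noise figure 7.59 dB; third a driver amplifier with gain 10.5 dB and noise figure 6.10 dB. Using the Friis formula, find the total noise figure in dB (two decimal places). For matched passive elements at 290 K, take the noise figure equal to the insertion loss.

Convert to linear (a loss of L dB is a gain of −L dB): F_i = 10^(NF_i/10), G_i = 10^(G_i,dB/10)
  Stage 1: F_1 = 10^(6.27/10) = 4.236, G_1 = 10^(−6.27/10) = 0.2360
  Stage 2: F_2 = 10^(7.59/10) = 5.741, G_2 = 10^(−6.69/10) = 0.2143
  Stage 3: F_3 = 10^(6.10/10) = 4.074, G_3 = 10^(10.5/10) = 11.22
Friis cascade:
  F = 4.236 + (5.741 − 1)/0.2360 + (4.074 − 1)/0.05058 = 85.09
NF = 10 log₁₀(85.09) = 19.30 dB

19.30 dB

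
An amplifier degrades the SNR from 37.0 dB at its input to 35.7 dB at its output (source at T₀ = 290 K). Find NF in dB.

1.3 dB

NF (dB) = SNR_in(dB) − SNR_out(dB) when the source is at T₀
NF = 37.0 − 35.7 = 1.3 dB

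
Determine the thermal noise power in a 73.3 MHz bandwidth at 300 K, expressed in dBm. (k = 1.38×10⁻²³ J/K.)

P_n = kTB = 1.38×10⁻²³ × 300 × 7.33×10⁷ = 3.03×10⁻¹³ W
In dBm: 10 log₁₀(3.03×10⁻¹³ / 10⁻³) = −95.2 dBm

−95.2 dBm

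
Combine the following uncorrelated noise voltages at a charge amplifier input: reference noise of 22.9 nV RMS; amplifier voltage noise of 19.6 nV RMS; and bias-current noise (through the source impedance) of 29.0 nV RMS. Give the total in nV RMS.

Uncorrelated sources add in power (mean-square): V_tot = √(ΣV_i²)
V_tot = √[(2.29×10⁻⁸)² + (1.96×10⁻⁸)² + (2.90×10⁻⁸)²] = 4.18×10⁻⁸ V = 41.8 nV

41.8 nV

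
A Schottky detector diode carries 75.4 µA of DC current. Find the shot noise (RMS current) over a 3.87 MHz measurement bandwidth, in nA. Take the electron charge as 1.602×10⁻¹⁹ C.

9.67 nA

I_n = √(2qI·B)
2qI·B = 2 × 1.602×10⁻¹⁹ × 7.54×10⁻⁵ × 3.87×10⁶ = 9.35×10⁻¹⁷ A²
I_n = √(9.35×10⁻¹⁷) = 9.67×10⁻⁹ A = 9.67 nA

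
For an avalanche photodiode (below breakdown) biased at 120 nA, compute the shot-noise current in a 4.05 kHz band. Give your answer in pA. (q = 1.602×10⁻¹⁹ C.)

I_n = √(2qI·B)
2qI·B = 2 × 1.602×10⁻¹⁹ × 1.20×10⁻⁷ × 4.05×10³ = 1.56×10⁻²² A²
I_n = √(1.56×10⁻²²) = 1.25×10⁻¹¹ A = 12.5 pA

12.5 pA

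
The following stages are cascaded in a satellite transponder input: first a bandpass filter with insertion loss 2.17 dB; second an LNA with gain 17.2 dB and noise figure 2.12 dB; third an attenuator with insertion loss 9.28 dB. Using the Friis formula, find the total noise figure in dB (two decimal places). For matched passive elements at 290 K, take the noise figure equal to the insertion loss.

4.65 dB

Convert to linear (a loss of L dB is a gain of −L dB): F_i = 10^(NF_i/10), G_i = 10^(G_i,dB/10)
  Stage 1: F_1 = 10^(2.17/10) = 1.648, G_1 = 10^(−2.17/10) = 0.6067
  Stage 2: F_2 = 10^(2.12/10) = 1.629, G_2 = 10^(17.2/10) = 52.48
  Stage 3: F_3 = 10^(9.28/10) = 8.472, G_3 = 10^(−9.28/10) = 0.1180
Friis cascade:
  F = 1.648 + (1.629 − 1)/0.6067 + (8.472 − 1)/31.84 = 2.920
NF = 10 log₁₀(2.920) = 4.65 dB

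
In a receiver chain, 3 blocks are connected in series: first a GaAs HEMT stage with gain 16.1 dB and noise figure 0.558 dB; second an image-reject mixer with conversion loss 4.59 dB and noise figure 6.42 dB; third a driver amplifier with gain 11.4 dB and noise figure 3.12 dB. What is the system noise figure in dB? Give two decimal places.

1.12 dB

Convert to linear (a loss of L dB is a gain of −L dB): F_i = 10^(NF_i/10), G_i = 10^(G_i,dB/10)
  Stage 1: F_1 = 10^(0.558/10) = 1.137, G_1 = 10^(16.1/10) = 40.74
  Stage 2: F_2 = 10^(6.42/10) = 4.385, G_2 = 10^(−4.59/10) = 0.3475
  Stage 3: F_3 = 10^(3.12/10) = 2.051, G_3 = 10^(11.4/10) = 13.80
Friis cascade:
  F = 1.137 + (4.385 − 1)/40.74 + (2.051 − 1)/14.16 = 1.294
NF = 10 log₁₀(1.294) = 1.12 dB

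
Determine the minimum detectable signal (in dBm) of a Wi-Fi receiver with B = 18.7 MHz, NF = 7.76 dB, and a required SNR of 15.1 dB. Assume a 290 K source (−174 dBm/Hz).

Sensitivity = −174 + 10 log₁₀(B) + NF + SNR_min
= −174 + 72.72 + 7.76 + 15.1
= −78.42 dBm → −78.4 dBm

−78.4 dBm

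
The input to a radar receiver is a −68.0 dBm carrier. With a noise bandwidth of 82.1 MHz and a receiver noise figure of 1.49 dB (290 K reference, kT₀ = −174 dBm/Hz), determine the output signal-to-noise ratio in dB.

Noise floor: N = −174 + 10 log₁₀(B) + NF
10 log₁₀(8.21×10⁷) = 79.14 dB
N = −174 + 79.14 + 1.49 = −93.37 dBm
SNR = P_sig − N = −68.0 − (−93.37) = 25.37 dB → 25.4 dB

25.4 dB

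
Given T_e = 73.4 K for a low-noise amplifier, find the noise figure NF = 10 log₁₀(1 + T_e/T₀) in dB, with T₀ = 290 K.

0.980 dB

F = 1 + T_e/T₀ = 1 + 73.4/290 = 1.2531
NF = 10 log₁₀(1.2531) = 0.980 dB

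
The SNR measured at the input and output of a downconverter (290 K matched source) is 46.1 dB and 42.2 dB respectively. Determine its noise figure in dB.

3.9 dB

NF (dB) = SNR_in(dB) − SNR_out(dB) when the source is at T₀
NF = 46.1 − 42.2 = 3.9 dB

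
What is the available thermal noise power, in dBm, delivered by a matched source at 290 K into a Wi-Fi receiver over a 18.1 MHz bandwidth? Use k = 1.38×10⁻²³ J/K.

P_n = kTB = 1.38×10⁻²³ × 290 × 1.81×10⁷ = 7.24×10⁻¹⁴ W
In dBm: 10 log₁₀(7.24×10⁻¹⁴ / 10⁻³) = −101.4 dBm

−101.4 dBm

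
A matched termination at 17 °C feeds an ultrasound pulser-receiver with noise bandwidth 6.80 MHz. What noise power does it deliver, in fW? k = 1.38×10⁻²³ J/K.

27.2 fW

T = 17 °C + 273.15 = 290.15 K
P_n = kTB = 1.38×10⁻²³ × 290.15 × 6.80×10⁶ = 2.72×10⁻¹⁴ W = 27.2 fW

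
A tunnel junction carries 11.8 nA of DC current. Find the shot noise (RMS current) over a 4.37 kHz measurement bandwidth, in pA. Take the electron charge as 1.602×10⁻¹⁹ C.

4.06 pA

I_n = √(2qI·B)
2qI·B = 2 × 1.602×10⁻¹⁹ × 1.18×10⁻⁸ × 4.37×10³ = 1.65×10⁻²³ A²
I_n = √(1.65×10⁻²³) = 4.06×10⁻¹² A = 4.06 pA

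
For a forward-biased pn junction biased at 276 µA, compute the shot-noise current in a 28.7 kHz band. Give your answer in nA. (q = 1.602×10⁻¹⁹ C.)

I_n = √(2qI·B)
2qI·B = 2 × 1.602×10⁻¹⁹ × 2.76×10⁻⁴ × 2.87×10⁴ = 2.54×10⁻¹⁸ A²
I_n = √(2.54×10⁻¹⁸) = 1.59×10⁻⁹ A = 1.59 nA

1.59 nA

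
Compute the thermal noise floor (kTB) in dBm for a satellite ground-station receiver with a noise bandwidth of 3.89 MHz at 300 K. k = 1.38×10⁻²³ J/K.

−107.9 dBm

P_n = kTB = 1.38×10⁻²³ × 300 × 3.89×10⁶ = 1.61×10⁻¹⁴ W
In dBm: 10 log₁₀(1.61×10⁻¹⁴ / 10⁻³) = −107.9 dBm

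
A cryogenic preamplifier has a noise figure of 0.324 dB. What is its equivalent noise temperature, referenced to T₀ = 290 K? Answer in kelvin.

F = 10^(0.324/10) = 1.07746
T_e = (F − 1)·T₀ = (1.07746 − 1) × 290 = 22.5 K

22.5 K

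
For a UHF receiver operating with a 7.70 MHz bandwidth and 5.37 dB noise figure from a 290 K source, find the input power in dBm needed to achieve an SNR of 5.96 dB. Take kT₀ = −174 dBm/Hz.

−93.8 dBm

Sensitivity = −174 + 10 log₁₀(B) + NF + SNR_min
= −174 + 68.86 + 5.37 + 5.96
= −93.81 dBm → −93.8 dBm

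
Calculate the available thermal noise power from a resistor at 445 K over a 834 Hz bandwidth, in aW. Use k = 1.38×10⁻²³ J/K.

P_n = kTB = 1.38×10⁻²³ × 445 × 8.34×10² = 5.12×10⁻¹⁸ W = 5.12 aW

5.12 aW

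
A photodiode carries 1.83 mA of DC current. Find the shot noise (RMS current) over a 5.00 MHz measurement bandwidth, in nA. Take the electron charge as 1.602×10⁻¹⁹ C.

54.1 nA

I_n = √(2qI·B)
2qI·B = 2 × 1.602×10⁻¹⁹ × 1.83×10⁻³ × 5.00×10⁶ = 2.93×10⁻¹⁵ A²
I_n = √(2.93×10⁻¹⁵) = 5.41×10⁻⁸ A = 54.1 nA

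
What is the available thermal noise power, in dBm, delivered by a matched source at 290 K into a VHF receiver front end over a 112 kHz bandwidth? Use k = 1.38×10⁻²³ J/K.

−123.5 dBm

P_n = kTB = 1.38×10⁻²³ × 290 × 1.12×10⁵ = 4.48×10⁻¹⁶ W
In dBm: 10 log₁₀(4.48×10⁻¹⁶ / 10⁻³) = −123.5 dBm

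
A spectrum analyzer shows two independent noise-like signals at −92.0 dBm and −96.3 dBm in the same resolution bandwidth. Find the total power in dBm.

−90.6 dBm

Convert to linear, add, convert back:
P₁ = 6.31×10⁻¹³ W, P₂ = 2.34×10⁻¹³ W
P_tot = 8.65×10⁻¹³ W → 10 log₁₀(P_tot / 10⁻³) = −90.6 dBm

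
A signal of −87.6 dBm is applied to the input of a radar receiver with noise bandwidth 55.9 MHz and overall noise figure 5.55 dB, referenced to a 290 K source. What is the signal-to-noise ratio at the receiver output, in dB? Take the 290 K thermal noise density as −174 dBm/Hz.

3.4 dB

Noise floor: N = −174 + 10 log₁₀(B) + NF
10 log₁₀(5.59×10⁷) = 77.47 dB
N = −174 + 77.47 + 5.55 = −90.98 dBm
SNR = P_sig − N = −87.6 − (−90.98) = 3.38 dB → 3.4 dB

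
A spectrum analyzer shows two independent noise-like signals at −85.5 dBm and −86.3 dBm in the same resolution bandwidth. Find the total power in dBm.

−82.9 dBm

Convert to linear, add, convert back:
P₁ = 2.82×10⁻¹² W, P₂ = 2.34×10⁻¹² W
P_tot = 5.16×10⁻¹² W → 10 log₁₀(P_tot / 10⁻³) = −82.9 dBm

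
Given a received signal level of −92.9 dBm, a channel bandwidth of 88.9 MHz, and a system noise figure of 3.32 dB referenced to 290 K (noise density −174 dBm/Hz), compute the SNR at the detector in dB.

Noise floor: N = −174 + 10 log₁₀(B) + NF
10 log₁₀(8.89×10⁷) = 79.49 dB
N = −174 + 79.49 + 3.32 = −91.19 dBm
SNR = P_sig − N = −92.9 − (−91.19) = −1.71 dB → −1.7 dB

−1.7 dB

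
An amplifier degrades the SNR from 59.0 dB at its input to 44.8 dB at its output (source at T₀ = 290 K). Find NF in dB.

NF (dB) = SNR_in(dB) − SNR_out(dB) when the source is at T₀
NF = 59.0 − 44.8 = 14.2 dB

14.2 dB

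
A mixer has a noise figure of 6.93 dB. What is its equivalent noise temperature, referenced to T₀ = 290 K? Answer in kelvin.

F = 10^(6.93/10) = 4.93174
T_e = (F − 1)·T₀ = (4.93174 − 1) × 290 = 1140 K

1140 K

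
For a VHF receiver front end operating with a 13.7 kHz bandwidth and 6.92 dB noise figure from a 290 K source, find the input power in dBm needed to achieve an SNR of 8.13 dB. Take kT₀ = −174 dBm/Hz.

−117.6 dBm

Sensitivity = −174 + 10 log₁₀(B) + NF + SNR_min
= −174 + 41.37 + 6.92 + 8.13
= −117.58 dBm → −117.6 dBm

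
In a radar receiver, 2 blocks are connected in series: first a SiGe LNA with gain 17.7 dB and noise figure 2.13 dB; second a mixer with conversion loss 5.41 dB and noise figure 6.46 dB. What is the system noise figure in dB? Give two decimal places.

Convert to linear (a loss of L dB is a gain of −L dB): F_i = 10^(NF_i/10), G_i = 10^(G_i,dB/10)
  Stage 1: F_1 = 10^(2.13/10) = 1.633, G_1 = 10^(17.7/10) = 58.88
  Stage 2: F_2 = 10^(6.46/10) = 4.426, G_2 = 10^(−5.41/10) = 0.2877
Friis cascade:
  F = 1.633 + (4.426 − 1)/58.88 = 1.691
NF = 10 log₁₀(1.691) = 2.28 dB

2.28 dB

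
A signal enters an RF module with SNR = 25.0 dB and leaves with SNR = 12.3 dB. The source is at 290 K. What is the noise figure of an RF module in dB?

12.7 dB

NF (dB) = SNR_in(dB) − SNR_out(dB) when the source is at T₀
NF = 25.0 − 12.3 = 12.7 dB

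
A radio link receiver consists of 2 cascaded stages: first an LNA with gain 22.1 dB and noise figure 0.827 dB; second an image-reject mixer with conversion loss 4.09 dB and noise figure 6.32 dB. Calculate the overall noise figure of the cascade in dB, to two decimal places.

Convert to linear (a loss of L dB is a gain of −L dB): F_i = 10^(NF_i/10), G_i = 10^(G_i,dB/10)
  Stage 1: F_1 = 10^(0.827/10) = 1.210, G_1 = 10^(22.1/10) = 162.2
  Stage 2: F_2 = 10^(6.32/10) = 4.285, G_2 = 10^(−4.09/10) = 0.3899
Friis cascade:
  F = 1.210 + (4.285 − 1)/162.2 = 1.230
NF = 10 log₁₀(1.230) = 0.90 dB

0.90 dB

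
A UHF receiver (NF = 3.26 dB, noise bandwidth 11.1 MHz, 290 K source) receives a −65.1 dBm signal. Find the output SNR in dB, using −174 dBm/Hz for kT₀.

35.2 dB

Noise floor: N = −174 + 10 log₁₀(B) + NF
10 log₁₀(1.11×10⁷) = 70.45 dB
N = −174 + 70.45 + 3.26 = −100.29 dBm
SNR = P_sig − N = −65.1 − (−100.29) = 35.19 dB → 35.2 dB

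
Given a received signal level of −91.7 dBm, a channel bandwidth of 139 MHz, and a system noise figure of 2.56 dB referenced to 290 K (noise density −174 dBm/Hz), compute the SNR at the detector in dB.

−1.7 dB

Noise floor: N = −174 + 10 log₁₀(B) + NF
10 log₁₀(1.39×10⁸) = 81.43 dB
N = −174 + 81.43 + 2.56 = −90.01 dBm
SNR = P_sig − N = −91.7 − (−90.01) = −1.69 dB → −1.7 dB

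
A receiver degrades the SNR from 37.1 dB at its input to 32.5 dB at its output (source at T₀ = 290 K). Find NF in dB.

NF (dB) = SNR_in(dB) − SNR_out(dB) when the source is at T₀
NF = 37.1 − 32.5 = 4.6 dB

4.6 dB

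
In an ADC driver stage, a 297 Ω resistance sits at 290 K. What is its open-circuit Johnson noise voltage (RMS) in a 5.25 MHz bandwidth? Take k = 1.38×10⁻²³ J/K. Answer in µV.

5.00 µV

V_n = √(4kTRB)
4kTRB = 4 × 1.38×10⁻²³ × 290 × 2.97×10² × 5.25×10⁶ = 2.50×10⁻¹¹ V²
V_n = √(2.50×10⁻¹¹) = 5.00×10⁻⁶ V = 5.00 µV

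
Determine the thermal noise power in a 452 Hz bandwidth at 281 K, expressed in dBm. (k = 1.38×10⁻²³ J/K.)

P_n = kTB = 1.38×10⁻²³ × 281 × 4.52×10² = 1.75×10⁻¹⁸ W
In dBm: 10 log₁₀(1.75×10⁻¹⁸ / 10⁻³) = −147.6 dBm

−147.6 dBm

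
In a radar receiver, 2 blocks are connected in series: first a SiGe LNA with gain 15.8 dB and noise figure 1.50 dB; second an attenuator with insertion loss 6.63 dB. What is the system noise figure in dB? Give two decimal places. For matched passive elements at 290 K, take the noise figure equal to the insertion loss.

1.78 dB

Convert to linear (a loss of L dB is a gain of −L dB): F_i = 10^(NF_i/10), G_i = 10^(G_i,dB/10)
  Stage 1: F_1 = 10^(1.50/10) = 1.413, G_1 = 10^(15.8/10) = 38.02
  Stage 2: F_2 = 10^(6.63/10) = 4.603, G_2 = 10^(−6.63/10) = 0.2173
Friis cascade:
  F = 1.413 + (4.603 − 1)/38.02 = 1.507
NF = 10 log₁₀(1.507) = 1.78 dB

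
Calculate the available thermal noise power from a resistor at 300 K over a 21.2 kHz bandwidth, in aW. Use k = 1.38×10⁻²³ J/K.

P_n = kTB = 1.38×10⁻²³ × 300 × 2.12×10⁴ = 8.78×10⁻¹⁷ W = 87.8 aW

87.8 aW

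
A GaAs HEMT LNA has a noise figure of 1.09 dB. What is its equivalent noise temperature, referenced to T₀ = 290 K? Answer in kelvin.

F = 10^(1.09/10) = 1.28529
T_e = (F − 1)·T₀ = (1.28529 − 1) × 290 = 82.7 K

82.7 K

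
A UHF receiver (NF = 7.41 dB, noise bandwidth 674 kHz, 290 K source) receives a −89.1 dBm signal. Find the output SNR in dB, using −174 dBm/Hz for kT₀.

19.2 dB

Noise floor: N = −174 + 10 log₁₀(B) + NF
10 log₁₀(6.74×10⁵) = 58.29 dB
N = −174 + 58.29 + 7.41 = −108.30 dBm
SNR = P_sig − N = −89.1 − (−108.30) = 19.20 dB → 19.2 dB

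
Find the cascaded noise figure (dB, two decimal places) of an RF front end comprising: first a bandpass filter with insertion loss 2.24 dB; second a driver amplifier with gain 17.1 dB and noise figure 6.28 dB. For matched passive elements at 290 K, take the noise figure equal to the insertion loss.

8.52 dB

Convert to linear (a loss of L dB is a gain of −L dB): F_i = 10^(NF_i/10), G_i = 10^(G_i,dB/10)
  Stage 1: F_1 = 10^(2.24/10) = 1.675, G_1 = 10^(−2.24/10) = 0.5970
  Stage 2: F_2 = 10^(6.28/10) = 4.246, G_2 = 10^(17.1/10) = 51.29
Friis cascade:
  F = 1.675 + (4.246 − 1)/0.5970 = 7.112
NF = 10 log₁₀(7.112) = 8.52 dB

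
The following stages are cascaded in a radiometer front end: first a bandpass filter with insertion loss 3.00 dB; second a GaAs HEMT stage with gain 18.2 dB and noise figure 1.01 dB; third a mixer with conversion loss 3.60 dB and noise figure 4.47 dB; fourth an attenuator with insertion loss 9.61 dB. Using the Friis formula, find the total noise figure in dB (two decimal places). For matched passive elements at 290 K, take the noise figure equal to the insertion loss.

Convert to linear (a loss of L dB is a gain of −L dB): F_i = 10^(NF_i/10), G_i = 10^(G_i,dB/10)
  Stage 1: F_1 = 10^(3.00/10) = 1.995, G_1 = 10^(−3.00/10) = 0.5012
  Stage 2: F_2 = 10^(1.01/10) = 1.262, G_2 = 10^(18.2/10) = 66.07
  Stage 3: F_3 = 10^(4.47/10) = 2.799, G_3 = 10^(−3.60/10) = 0.4365
  Stage 4: F_4 = 10^(9.61/10) = 9.141, G_4 = 10^(−9.61/10) = 0.1094
Friis cascade:
  F = 1.995 + (1.262 − 1)/0.5012 + (2.799 − 1)/33.11 + (9.141 − 1)/14.45 = 3.135
NF = 10 log₁₀(3.135) = 4.96 dB

4.96 dB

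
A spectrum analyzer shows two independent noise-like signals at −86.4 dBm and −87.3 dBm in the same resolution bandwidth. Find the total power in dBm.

−83.8 dBm

Convert to linear, add, convert back:
P₁ = 2.29×10⁻¹² W, P₂ = 1.86×10⁻¹² W
P_tot = 4.15×10⁻¹² W → 10 log₁₀(P_tot / 10⁻³) = −83.8 dBm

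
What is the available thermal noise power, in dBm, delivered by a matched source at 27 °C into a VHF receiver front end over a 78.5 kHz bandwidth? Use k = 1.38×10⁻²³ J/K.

T = 27 °C + 273.15 = 300.15 K
P_n = kTB = 1.38×10⁻²³ × 300.15 × 7.85×10⁴ = 3.25×10⁻¹⁶ W
In dBm: 10 log₁₀(3.25×10⁻¹⁶ / 10⁻³) = −124.9 dBm

−124.9 dBm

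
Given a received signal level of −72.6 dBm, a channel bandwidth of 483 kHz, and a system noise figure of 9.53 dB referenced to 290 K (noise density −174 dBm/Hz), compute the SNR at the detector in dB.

Noise floor: N = −174 + 10 log₁₀(B) + NF
10 log₁₀(4.83×10⁵) = 56.84 dB
N = −174 + 56.84 + 9.53 = −107.63 dBm
SNR = P_sig − N = −72.6 − (−107.63) = 35.03 dB → 35.0 dB

35.0 dB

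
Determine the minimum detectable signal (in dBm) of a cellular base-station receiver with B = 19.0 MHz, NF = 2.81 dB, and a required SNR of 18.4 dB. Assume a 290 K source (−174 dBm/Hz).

Sensitivity = −174 + 10 log₁₀(B) + NF + SNR_min
= −174 + 72.79 + 2.81 + 18.4
= −80.00 dBm → −80.0 dBm

−80.0 dBm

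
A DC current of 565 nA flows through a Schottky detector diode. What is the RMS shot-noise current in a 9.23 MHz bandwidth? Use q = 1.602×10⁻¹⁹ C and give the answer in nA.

1.29 nA

I_n = √(2qI·B)
2qI·B = 2 × 1.602×10⁻¹⁹ × 5.65×10⁻⁷ × 9.23×10⁶ = 1.67×10⁻¹⁸ A²
I_n = √(1.67×10⁻¹⁸) = 1.29×10⁻⁹ A = 1.29 nA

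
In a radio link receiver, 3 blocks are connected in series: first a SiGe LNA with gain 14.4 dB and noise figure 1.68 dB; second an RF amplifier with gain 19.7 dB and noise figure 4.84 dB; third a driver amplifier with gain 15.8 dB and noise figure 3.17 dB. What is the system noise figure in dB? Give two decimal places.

1.90 dB

Convert to linear (a loss of L dB is a gain of −L dB): F_i = 10^(NF_i/10), G_i = 10^(G_i,dB/10)
  Stage 1: F_1 = 10^(1.68/10) = 1.472, G_1 = 10^(14.4/10) = 27.54
  Stage 2: F_2 = 10^(4.84/10) = 3.048, G_2 = 10^(19.7/10) = 93.33
  Stage 3: F_3 = 10^(3.17/10) = 2.075, G_3 = 10^(15.8/10) = 38.02
Friis cascade:
  F = 1.472 + (3.048 − 1)/27.54 + (2.075 − 1)/2570 = 1.547
NF = 10 log₁₀(1.547) = 1.90 dB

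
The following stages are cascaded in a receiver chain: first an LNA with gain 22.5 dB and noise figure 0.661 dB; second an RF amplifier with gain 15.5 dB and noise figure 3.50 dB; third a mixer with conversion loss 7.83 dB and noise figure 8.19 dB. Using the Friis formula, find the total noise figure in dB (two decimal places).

0.69 dB

Convert to linear (a loss of L dB is a gain of −L dB): F_i = 10^(NF_i/10), G_i = 10^(G_i,dB/10)
  Stage 1: F_1 = 10^(0.661/10) = 1.164, G_1 = 10^(22.5/10) = 177.8
  Stage 2: F_2 = 10^(3.50/10) = 2.239, G_2 = 10^(15.5/10) = 35.48
  Stage 3: F_3 = 10^(8.19/10) = 6.592, G_3 = 10^(−7.83/10) = 0.1648
Friis cascade:
  F = 1.164 + (2.239 − 1)/177.8 + (6.592 − 1)/6310 = 1.172
NF = 10 log₁₀(1.172) = 0.69 dB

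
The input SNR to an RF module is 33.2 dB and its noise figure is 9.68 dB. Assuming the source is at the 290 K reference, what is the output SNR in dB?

By definition F = SNR_in/SNR_out, so in dB: SNR_out = SNR_in − NF
SNR_out = 33.2 − 9.68 = 23.52 dB

23.52 dB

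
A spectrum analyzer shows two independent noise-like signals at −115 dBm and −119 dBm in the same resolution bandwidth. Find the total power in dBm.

−113.5 dBm

Convert to linear, add, convert back:
P₁ = 3.16×10⁻¹⁵ W, P₂ = 1.26×10⁻¹⁵ W
P_tot = 4.42×10⁻¹⁵ W → 10 log₁₀(P_tot / 10⁻³) = −113.5 dBm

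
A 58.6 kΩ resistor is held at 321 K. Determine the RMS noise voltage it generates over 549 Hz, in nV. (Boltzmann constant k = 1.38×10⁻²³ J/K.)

V_n = √(4kTRB)
4kTRB = 4 × 1.38×10⁻²³ × 321 × 5.86×10⁴ × 5.49×10² = 5.70×10⁻¹³ V²
V_n = √(5.70×10⁻¹³) = 7.55×10⁻⁷ V = 755 nV

755 nV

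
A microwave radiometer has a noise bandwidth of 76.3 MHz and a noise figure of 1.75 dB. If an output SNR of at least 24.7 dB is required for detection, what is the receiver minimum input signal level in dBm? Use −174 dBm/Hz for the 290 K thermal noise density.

−68.7 dBm

Sensitivity = −174 + 10 log₁₀(B) + NF + SNR_min
= −174 + 78.83 + 1.75 + 24.7
= −68.72 dBm → −68.7 dBm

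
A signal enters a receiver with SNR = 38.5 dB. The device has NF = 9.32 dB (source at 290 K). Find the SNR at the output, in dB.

By definition F = SNR_in/SNR_out, so in dB: SNR_out = SNR_in − NF
SNR_out = 38.5 − 9.32 = 29.18 dB

29.18 dB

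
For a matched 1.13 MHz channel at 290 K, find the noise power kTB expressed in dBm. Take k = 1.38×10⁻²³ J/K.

P_n = kTB = 1.38×10⁻²³ × 290 × 1.13×10⁶ = 4.52×10⁻¹⁵ W
In dBm: 10 log₁₀(4.52×10⁻¹⁵ / 10⁻³) = −113.4 dBm

−113.4 dBm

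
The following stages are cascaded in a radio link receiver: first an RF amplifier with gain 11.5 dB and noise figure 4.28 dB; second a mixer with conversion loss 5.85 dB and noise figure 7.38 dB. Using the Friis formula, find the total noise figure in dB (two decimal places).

Convert to linear (a loss of L dB is a gain of −L dB): F_i = 10^(NF_i/10), G_i = 10^(G_i,dB/10)
  Stage 1: F_1 = 10^(4.28/10) = 2.679, G_1 = 10^(11.5/10) = 14.13
  Stage 2: F_2 = 10^(7.38/10) = 5.470, G_2 = 10^(−5.85/10) = 0.2600
Friis cascade:
  F = 2.679 + (5.470 − 1)/14.13 = 2.996
NF = 10 log₁₀(2.996) = 4.76 dB

4.76 dB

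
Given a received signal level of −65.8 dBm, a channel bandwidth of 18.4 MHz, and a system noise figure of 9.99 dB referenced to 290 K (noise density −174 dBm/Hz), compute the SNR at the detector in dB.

Noise floor: N = −174 + 10 log₁₀(B) + NF
10 log₁₀(1.84×10⁷) = 72.65 dB
N = −174 + 72.65 + 9.99 = −91.36 dBm
SNR = P_sig − N = −65.8 − (−91.36) = 25.56 dB → 25.6 dB

25.6 dB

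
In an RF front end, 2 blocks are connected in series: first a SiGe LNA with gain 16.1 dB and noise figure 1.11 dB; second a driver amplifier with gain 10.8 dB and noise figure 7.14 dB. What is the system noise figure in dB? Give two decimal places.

1.44 dB

Convert to linear (a loss of L dB is a gain of −L dB): F_i = 10^(NF_i/10), G_i = 10^(G_i,dB/10)
  Stage 1: F_1 = 10^(1.11/10) = 1.291, G_1 = 10^(16.1/10) = 40.74
  Stage 2: F_2 = 10^(7.14/10) = 5.176, G_2 = 10^(10.8/10) = 12.02
Friis cascade:
  F = 1.291 + (5.176 − 1)/40.74 = 1.394
NF = 10 log₁₀(1.394) = 1.44 dB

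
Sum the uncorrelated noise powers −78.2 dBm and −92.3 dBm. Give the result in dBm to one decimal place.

−78.0 dBm

Convert to linear, add, convert back:
P₁ = 1.51×10⁻¹¹ W, P₂ = 5.89×10⁻¹³ W
P_tot = 1.57×10⁻¹¹ W → 10 log₁₀(P_tot / 10⁻³) = −78.0 dBm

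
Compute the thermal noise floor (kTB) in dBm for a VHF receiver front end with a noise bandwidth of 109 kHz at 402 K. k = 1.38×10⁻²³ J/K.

−122.2 dBm

P_n = kTB = 1.38×10⁻²³ × 402 × 1.09×10⁵ = 6.05×10⁻¹⁶ W
In dBm: 10 log₁₀(6.05×10⁻¹⁶ / 10⁻³) = −122.2 dBm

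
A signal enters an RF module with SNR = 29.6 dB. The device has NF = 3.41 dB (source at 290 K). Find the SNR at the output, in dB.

26.19 dB

By definition F = SNR_in/SNR_out, so in dB: SNR_out = SNR_in − NF
SNR_out = 29.6 − 3.41 = 26.19 dB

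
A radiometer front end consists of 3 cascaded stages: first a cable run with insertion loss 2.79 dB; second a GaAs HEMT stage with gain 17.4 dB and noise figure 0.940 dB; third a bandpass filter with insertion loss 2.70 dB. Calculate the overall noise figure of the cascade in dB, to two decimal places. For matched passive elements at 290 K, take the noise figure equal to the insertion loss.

Convert to linear (a loss of L dB is a gain of −L dB): F_i = 10^(NF_i/10), G_i = 10^(G_i,dB/10)
  Stage 1: F_1 = 10^(2.79/10) = 1.901, G_1 = 10^(−2.79/10) = 0.5260
  Stage 2: F_2 = 10^(0.940/10) = 1.242, G_2 = 10^(17.4/10) = 54.95
  Stage 3: F_3 = 10^(2.70/10) = 1.862, G_3 = 10^(−2.70/10) = 0.5370
Friis cascade:
  F = 1.901 + (1.242 − 1)/0.5260 + (1.862 − 1)/28.91 = 2.390
NF = 10 log₁₀(2.390) = 3.78 dB

3.78 dB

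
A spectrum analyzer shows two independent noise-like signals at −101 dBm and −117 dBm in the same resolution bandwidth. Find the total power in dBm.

−100.9 dBm

Convert to linear, add, convert back:
P₁ = 7.94×10⁻¹⁴ W, P₂ = 2.00×10⁻¹⁵ W
P_tot = 8.14×10⁻¹⁴ W → 10 log₁₀(P_tot / 10⁻³) = −100.9 dBm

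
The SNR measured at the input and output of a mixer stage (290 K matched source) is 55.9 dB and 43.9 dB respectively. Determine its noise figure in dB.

NF (dB) = SNR_in(dB) − SNR_out(dB) when the source is at T₀
NF = 55.9 − 43.9 = 12.0 dB

12.0 dB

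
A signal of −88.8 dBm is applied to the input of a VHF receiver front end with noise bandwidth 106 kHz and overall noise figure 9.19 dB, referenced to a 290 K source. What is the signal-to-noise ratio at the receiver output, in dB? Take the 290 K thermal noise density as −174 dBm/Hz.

25.8 dB

Noise floor: N = −174 + 10 log₁₀(B) + NF
10 log₁₀(1.06×10⁵) = 50.25 dB
N = −174 + 50.25 + 9.19 = −114.56 dBm
SNR = P_sig − N = −88.8 − (−114.56) = 25.76 dB → 25.8 dB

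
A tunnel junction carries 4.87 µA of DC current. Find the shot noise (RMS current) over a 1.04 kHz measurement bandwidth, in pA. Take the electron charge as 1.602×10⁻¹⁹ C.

40.3 pA

I_n = √(2qI·B)
2qI·B = 2 × 1.602×10⁻¹⁹ × 4.87×10⁻⁶ × 1.04×10³ = 1.62×10⁻²¹ A²
I_n = √(1.62×10⁻²¹) = 4.03×10⁻¹¹ A = 40.3 pA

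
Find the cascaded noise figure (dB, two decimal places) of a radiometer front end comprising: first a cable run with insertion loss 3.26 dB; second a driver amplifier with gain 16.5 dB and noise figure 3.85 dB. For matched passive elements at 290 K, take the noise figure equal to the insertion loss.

7.11 dB

Convert to linear (a loss of L dB is a gain of −L dB): F_i = 10^(NF_i/10), G_i = 10^(G_i,dB/10)
  Stage 1: F_1 = 10^(3.26/10) = 2.118, G_1 = 10^(−3.26/10) = 0.4721
  Stage 2: F_2 = 10^(3.85/10) = 2.427, G_2 = 10^(16.5/10) = 44.67
Friis cascade:
  F = 2.118 + (2.427 − 1)/0.4721 = 5.140
NF = 10 log₁₀(5.140) = 7.11 dB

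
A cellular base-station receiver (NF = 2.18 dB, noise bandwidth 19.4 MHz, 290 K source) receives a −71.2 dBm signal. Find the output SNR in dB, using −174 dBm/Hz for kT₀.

Noise floor: N = −174 + 10 log₁₀(B) + NF
10 log₁₀(1.94×10⁷) = 72.88 dB
N = −174 + 72.88 + 2.18 = −98.94 dBm
SNR = P_sig − N = −71.2 − (−98.94) = 27.74 dB → 27.7 dB

27.7 dB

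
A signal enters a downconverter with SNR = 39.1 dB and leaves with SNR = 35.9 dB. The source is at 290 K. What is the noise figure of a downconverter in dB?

3.2 dB

NF (dB) = SNR_in(dB) − SNR_out(dB) when the source is at T₀
NF = 39.1 − 35.9 = 3.2 dB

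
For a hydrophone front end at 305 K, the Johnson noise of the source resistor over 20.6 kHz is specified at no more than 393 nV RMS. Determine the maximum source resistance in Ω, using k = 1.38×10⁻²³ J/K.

Johnson–Nyquist: V_n = √(4kTRB) ⇒ R = V_n² / (4kTB)
4kTB = 4 × 1.38×10⁻²³ × 305 × 2.06×10⁴ = 3.47×10⁻¹⁶
R = (3.93×10⁻⁷)² / 3.47×10⁻¹⁶ = 4.45×10² Ω = 445 Ω

445 Ω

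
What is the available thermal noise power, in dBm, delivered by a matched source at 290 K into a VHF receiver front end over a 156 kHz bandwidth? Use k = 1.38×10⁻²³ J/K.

P_n = kTB = 1.38×10⁻²³ × 290 × 1.56×10⁵ = 6.24×10⁻¹⁶ W
In dBm: 10 log₁₀(6.24×10⁻¹⁶ / 10⁻³) = −122.0 dBm

−122.0 dBm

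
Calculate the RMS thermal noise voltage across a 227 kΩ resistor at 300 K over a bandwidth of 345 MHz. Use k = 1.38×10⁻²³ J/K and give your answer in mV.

V_n = √(4kTRB)
4kTRB = 4 × 1.38×10⁻²³ × 300 × 2.27×10⁵ × 3.45×10⁸ = 1.30×10⁻⁶ V²
V_n = √(1.30×10⁻⁶) = 1.14×10⁻³ V = 1.14 mV

1.14 mV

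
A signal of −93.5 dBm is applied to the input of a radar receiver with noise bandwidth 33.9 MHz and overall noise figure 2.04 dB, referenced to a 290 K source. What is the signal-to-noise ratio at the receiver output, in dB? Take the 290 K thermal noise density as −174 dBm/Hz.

3.2 dB

Noise floor: N = −174 + 10 log₁₀(B) + NF
10 log₁₀(3.39×10⁷) = 75.3 dB
N = −174 + 75.3 + 2.04 = −96.66 dBm
SNR = P_sig − N = −93.5 − (−96.66) = 3.16 dB → 3.2 dB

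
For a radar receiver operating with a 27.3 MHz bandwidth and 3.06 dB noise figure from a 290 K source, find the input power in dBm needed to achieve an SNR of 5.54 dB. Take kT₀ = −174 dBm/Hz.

Sensitivity = −174 + 10 log₁₀(B) + NF + SNR_min
= −174 + 74.36 + 3.06 + 5.54
= −91.04 dBm → −91.0 dBm

−91.0 dBm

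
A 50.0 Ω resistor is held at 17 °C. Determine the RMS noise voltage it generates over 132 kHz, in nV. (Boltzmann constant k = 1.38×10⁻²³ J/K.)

T = 17 °C + 273.15 = 290.15 K
V_n = √(4kTRB)
4kTRB = 4 × 1.38×10⁻²³ × 290.15 × 5.00×10¹ × 1.32×10⁵ = 1.06×10⁻¹³ V²
V_n = √(1.06×10⁻¹³) = 3.25×10⁻⁷ V = 325 nV

325 nV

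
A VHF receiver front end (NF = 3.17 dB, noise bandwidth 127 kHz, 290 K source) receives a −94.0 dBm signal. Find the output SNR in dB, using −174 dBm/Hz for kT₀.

25.8 dB

Noise floor: N = −174 + 10 log₁₀(B) + NF
10 log₁₀(1.27×10⁵) = 51.04 dB
N = −174 + 51.04 + 3.17 = −119.79 dBm
SNR = P_sig − N = −94.0 − (−119.79) = 25.79 dB → 25.8 dB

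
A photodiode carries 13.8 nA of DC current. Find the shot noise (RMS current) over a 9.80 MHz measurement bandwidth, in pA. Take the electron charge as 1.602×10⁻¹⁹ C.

I_n = √(2qI·B)
2qI·B = 2 × 1.602×10⁻¹⁹ × 1.38×10⁻⁸ × 9.80×10⁶ = 4.33×10⁻²⁰ A²
I_n = √(4.33×10⁻²⁰) = 2.08×10⁻¹⁰ A = 208 pA

208 pA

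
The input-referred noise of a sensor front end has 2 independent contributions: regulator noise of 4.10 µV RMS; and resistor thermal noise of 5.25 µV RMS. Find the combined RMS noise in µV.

Uncorrelated sources add in power (mean-square): V_tot = √(ΣV_i²)
V_tot = √[(4.10×10⁻⁶)² + (5.25×10⁻⁶)²] = 6.66×10⁻⁶ V = 6.66 µV

6.66 µV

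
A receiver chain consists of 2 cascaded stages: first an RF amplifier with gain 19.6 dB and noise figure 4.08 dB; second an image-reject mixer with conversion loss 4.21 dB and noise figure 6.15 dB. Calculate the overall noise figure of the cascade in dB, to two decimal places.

4.14 dB

Convert to linear (a loss of L dB is a gain of −L dB): F_i = 10^(NF_i/10), G_i = 10^(G_i,dB/10)
  Stage 1: F_1 = 10^(4.08/10) = 2.559, G_1 = 10^(19.6/10) = 91.20
  Stage 2: F_2 = 10^(6.15/10) = 4.121, G_2 = 10^(−4.21/10) = 0.3793
Friis cascade:
  F = 2.559 + (4.121 − 1)/91.20 = 2.593
NF = 10 log₁₀(2.593) = 4.14 dB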